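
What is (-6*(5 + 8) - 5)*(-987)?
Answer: 81921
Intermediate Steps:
(-6*(5 + 8) - 5)*(-987) = (-6*13 - 5)*(-987) = (-78 - 5)*(-987) = -83*(-987) = 81921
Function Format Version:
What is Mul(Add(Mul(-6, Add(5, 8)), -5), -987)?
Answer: 81921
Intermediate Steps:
Mul(Add(Mul(-6, Add(5, 8)), -5), -987) = Mul(Add(Mul(-6, 13), -5), -987) = Mul(Add(-78, -5), -987) = Mul(-83, -987) = 81921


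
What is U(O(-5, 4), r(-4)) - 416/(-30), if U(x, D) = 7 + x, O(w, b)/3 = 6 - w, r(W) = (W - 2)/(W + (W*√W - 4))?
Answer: 808/15 ≈ 53.867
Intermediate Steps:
r(W) = (-2 + W)/(-4 + W + W^(3/2)) (r(W) = (-2 + W)/(W + (W^(3/2) - 4)) = (-2 + W)/(W + (-4 + W^(3/2))) = (-2 + W)/(-4 + W + W^(3/2)))
O(w, b) = 18 - 3*w (O(w, b) = 3*(6 - w) = 18 - 3*w)
U(O(-5, 4), r(-4)) - 416/(-30) = (7 + (18 - 3*(-5))) - 416/(-30) = (7 + (18 + 15)) - 416*(-1/30) = (7 + 33) + 208/15 = 40 + 208/15 = 808/15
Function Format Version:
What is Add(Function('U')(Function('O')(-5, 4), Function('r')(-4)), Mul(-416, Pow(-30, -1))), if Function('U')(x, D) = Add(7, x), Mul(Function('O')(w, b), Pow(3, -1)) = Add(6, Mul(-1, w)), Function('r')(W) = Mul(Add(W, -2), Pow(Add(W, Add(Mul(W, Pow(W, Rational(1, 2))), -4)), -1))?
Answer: Rational(808, 15) ≈ 53.867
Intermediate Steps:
Function('r')(W) = Mul(Pow(Add(-4, W, Pow(W, Rational(3, 2))), -1), Add(-2, W)) (Function('r')(W) = Mul(Add(-2, W), Pow(Add(W, Add(Pow(W, Rational(3, 2)), -4)), -1)) = Mul(Add(-2, W), Pow(Add(W, Add(-4, Pow(W, Rational(3, 2)))), -1)) = Mul(Add(-2, W), Pow(Add(-4, W, Pow(W, Rational(3, 2))), -1)) = Mul(Pow(Add(-4, W, Pow(W, Rational(3, 2))), -1), Add(-2, W)))
Function('O')(w, b) = Add(18, Mul(-3, w)) (Function('O')(w, b) = Mul(3, Add(6, Mul(-1, w))) = Add(18, Mul(-3, w)))
Add(Function('U')(Function('O')(-5, 4), Function('r')(-4)), Mul(-416, Pow(-30, -1))) = Add(Add(7, Add(18, Mul(-3, -5))), Mul(-416, Pow(-30, -1))) = Add(Add(7, Add(18, 15)), Mul(-416, Rational(-1, 30))) = Add(Add(7, 33), Rational(208, 15)) = Add(40, Rational(208, 15)) = Rational(808, 15)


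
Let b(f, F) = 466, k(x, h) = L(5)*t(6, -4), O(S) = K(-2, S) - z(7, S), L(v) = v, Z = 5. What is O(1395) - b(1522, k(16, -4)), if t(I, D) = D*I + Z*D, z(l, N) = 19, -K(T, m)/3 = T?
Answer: -479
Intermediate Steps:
K(T, m) = -3*T
t(I, D) = 5*D + D*I (t(I, D) = D*I + 5*D = 5*D + D*I)
O(S) = -13 (O(S) = -3*(-2) - 1*19 = 6 - 19 = -13)
k(x, h) = -220 (k(x, h) = 5*(-4*(5 + 6)) = 5*(-4*11) = 5*(-44) = -220)
O(1395) - b(1522, k(16, -4)) = -13 - 1*466 = -13 - 466 = -479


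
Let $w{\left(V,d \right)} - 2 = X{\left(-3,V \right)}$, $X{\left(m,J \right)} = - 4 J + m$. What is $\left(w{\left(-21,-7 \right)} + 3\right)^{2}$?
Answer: $7396$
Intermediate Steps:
$X{\left(m,J \right)} = m - 4 J$
$w{\left(V,d \right)} = -1 - 4 V$ ($w{\left(V,d \right)} = 2 - \left(3 + 4 V\right) = -1 - 4 V$)
$\left(w{\left(-21,-7 \right)} + 3\right)^{2} = \left(\left(-1 - -84\right) + 3\right)^{2} = \left(\left(-1 + 84\right) + 3\right)^{2} = \left(83 + 3\right)^{2} = 86^{2} = 7396$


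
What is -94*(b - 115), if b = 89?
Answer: 2444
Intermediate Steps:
-94*(b - 115) = -94*(89 - 115) = -94*(-26) = 2444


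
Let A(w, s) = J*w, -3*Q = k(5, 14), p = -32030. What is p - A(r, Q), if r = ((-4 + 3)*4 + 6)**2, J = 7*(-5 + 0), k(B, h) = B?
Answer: -31890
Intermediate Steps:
Q = -5/3 (Q = -1/3*5 = -5/3 ≈ -1.6667)
J = -35 (J = 7*(-5) = -35)
r = 4 (r = (-1*4 + 6)**2 = (-4 + 6)**2 = 2**2 = 4)
A(w, s) = -35*w
p - A(r, Q) = -32030 - (-35)*4 = -32030 - 1*(-140) = -32030 + 140 = -31890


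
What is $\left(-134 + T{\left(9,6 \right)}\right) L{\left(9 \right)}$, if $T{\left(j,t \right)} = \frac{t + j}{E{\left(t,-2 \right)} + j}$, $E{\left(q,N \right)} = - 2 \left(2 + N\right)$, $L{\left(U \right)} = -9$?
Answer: $1191$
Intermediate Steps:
$E{\left(q,N \right)} = -4 - 2 N$
$T{\left(j,t \right)} = \frac{j + t}{j}$ ($T{\left(j,t \right)} = \frac{t + j}{\left(-4 - -4\right) + j} = \frac{j + t}{\left(-4 + 4\right) + j} = \frac{j + t}{0 + j} = \frac{j + t}{j}$)
$\left(-134 + T{\left(9,6 \right)}\right) L{\left(9 \right)} = \left(-134 + \frac{9 + 6}{9}\right) \left(-9\right) = \left(-134 + \frac{1}{9} \cdot 15\right) \left(-9\right) = \left(-134 + \frac{5}{3}\right) \left(-9\right) = \left(- \frac{397}{3}\right) \left(-9\right) = 1191$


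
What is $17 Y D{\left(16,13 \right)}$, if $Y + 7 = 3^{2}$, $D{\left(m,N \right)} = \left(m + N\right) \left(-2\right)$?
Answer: $-1972$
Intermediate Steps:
$D{\left(m,N \right)} = - 2 N - 2 m$ ($D{\left(m,N \right)} = \left(N + m\right) \left(-2\right) = - 2 N - 2 m$)
$Y = 2$ ($Y = -7 + 3^{2} = -7 + 9 = 2$)
$17 Y D{\left(16,13 \right)} = 17 \cdot 2 \left(\left(-2\right) 13 - 32\right) = 34 \left(-26 - 32\right) = 34 \left(-58\right) = -1972$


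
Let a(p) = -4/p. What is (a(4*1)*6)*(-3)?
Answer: 18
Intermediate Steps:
(a(4*1)*6)*(-3) = (-4/(4*1)*6)*(-3) = (-4/4*6)*(-3) = (-4*¼*6)*(-3) = -1*6*(-3) = -6*(-3) = 18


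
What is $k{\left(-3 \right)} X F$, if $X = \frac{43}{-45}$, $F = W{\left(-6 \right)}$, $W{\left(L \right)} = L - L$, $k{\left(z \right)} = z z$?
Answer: $0$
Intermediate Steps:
$k{\left(z \right)} = z^{2}$
$W{\left(L \right)} = 0$
$F = 0$
$X = - \frac{43}{45}$ ($X = 43 \left(- \frac{1}{45}\right) = - \frac{43}{45} \approx -0.95556$)
$k{\left(-3 \right)} X F = \left(-3\right)^{2} \left(- \frac{43}{45}\right) 0 = 9 \left(- \frac{43}{45}\right) 0 = \left(- \frac{43}{5}\right) 0 = 0$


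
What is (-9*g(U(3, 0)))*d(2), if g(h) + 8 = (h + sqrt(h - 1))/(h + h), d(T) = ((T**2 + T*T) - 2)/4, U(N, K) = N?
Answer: 405/4 - 9*sqrt(2)/4 ≈ 98.068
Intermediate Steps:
d(T) = -1/2 + T**2/2 (d(T) = ((T**2 + T**2) - 2)*(1/4) = (2*T**2 - 2)*(1/4) = (-2 + 2*T**2)*(1/4) = -1/2 + T**2/2)
g(h) = -8 + (h + sqrt(-1 + h))/(2*h) (g(h) = -8 + (h + sqrt(h - 1))/(h + h) = -8 + (h + sqrt(-1 + h))/((2*h)) = -8 + (h + sqrt(-1 + h))*(1/(2*h)) = -8 + (h + sqrt(-1 + h))/(2*h))
(-9*g(U(3, 0)))*d(2) = (-9*(sqrt(-1 + 3) - 15*3)/(2*3))*(-1/2 + (1/2)*2**2) = (-9*(sqrt(2) - 45)/(2*3))*(-1/2 + (1/2)*4) = (-9*(-45 + sqrt(2))/(2*3))*(-1/2 + 2) = -9*(-15/2 + sqrt(2)/6)*(3/2) = (135/2 - 3*sqrt(2)/2)*(3/2) = 405/4 - 9*sqrt(2)/4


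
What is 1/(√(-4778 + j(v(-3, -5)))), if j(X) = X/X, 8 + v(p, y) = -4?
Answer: -I*√4777/4777 ≈ -0.014468*I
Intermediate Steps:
v(p, y) = -12 (v(p, y) = -8 - 4 = -12)
j(X) = 1
1/(√(-4778 + j(v(-3, -5)))) = 1/(√(-4778 + 1)) = 1/(√(-4777)) = 1/(I*√4777) = -I*√4777/4777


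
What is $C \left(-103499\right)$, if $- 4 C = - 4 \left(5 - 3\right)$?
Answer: $-206998$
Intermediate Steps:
$C = 2$ ($C = - \frac{\left(-4\right) \left(5 - 3\right)}{4} = - \frac{\left(-4\right) 2}{4} = \left(- \frac{1}{4}\right) \left(-8\right) = 2$)
$C \left(-103499\right) = 2 \left(-103499\right) = -206998$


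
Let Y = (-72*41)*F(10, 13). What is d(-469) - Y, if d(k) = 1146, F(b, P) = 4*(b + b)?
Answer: 237306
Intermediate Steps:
F(b, P) = 8*b (F(b, P) = 4*(2*b) = 8*b)
Y = -236160 (Y = (-72*41)*(8*10) = -2952*80 = -236160)
d(-469) - Y = 1146 - 1*(-236160) = 1146 + 236160 = 237306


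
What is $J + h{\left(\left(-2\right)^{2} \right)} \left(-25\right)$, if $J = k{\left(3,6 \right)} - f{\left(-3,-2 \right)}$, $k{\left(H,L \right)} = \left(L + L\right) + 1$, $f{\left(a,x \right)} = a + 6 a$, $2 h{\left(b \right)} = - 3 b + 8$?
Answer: $84$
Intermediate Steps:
$h{\left(b \right)} = 4 - \frac{3 b}{2}$ ($h{\left(b \right)} = \frac{- 3 b + 8}{2} = \frac{8 - 3 b}{2} = 4 - \frac{3 b}{2}$)
$f{\left(a,x \right)} = 7 a$
$k{\left(H,L \right)} = 1 + 2 L$ ($k{\left(H,L \right)} = 2 L + 1 = 1 + 2 L$)
$J = 34$ ($J = \left(1 + 2 \cdot 6\right) - 7 \left(-3\right) = \left(1 + 12\right) - -21 = 13 + 21 = 34$)
$J + h{\left(\left(-2\right)^{2} \right)} \left(-25\right) = 34 + \left(4 - \frac{3 \left(-2\right)^{2}}{2}\right) \left(-25\right) = 34 + \left(4 - 6\right) \left(-25\right) = 34 - -50 = 34 + 50 = 84$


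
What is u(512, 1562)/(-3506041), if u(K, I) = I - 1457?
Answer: -15/500863 ≈ -2.9948e-5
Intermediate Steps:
u(K, I) = -1457 + I
u(512, 1562)/(-3506041) = (-1457 + 1562)/(-3506041) = 105*(-1/3506041) = -15/500863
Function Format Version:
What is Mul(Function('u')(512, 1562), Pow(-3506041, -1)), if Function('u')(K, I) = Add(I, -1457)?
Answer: Rational(-15, 500863) ≈ -2.9948e-5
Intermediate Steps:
Function('u')(K, I) = Add(-1457, I)
Mul(Function('u')(512, 1562), Pow(-3506041, -1)) = Mul(Add(-1457, 1562), Pow(-3506041, -1)) = Mul(105, Rational(-1, 3506041)) = Rational(-15, 500863)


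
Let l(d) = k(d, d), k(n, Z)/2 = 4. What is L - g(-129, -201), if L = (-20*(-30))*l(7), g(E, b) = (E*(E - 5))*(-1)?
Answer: 22086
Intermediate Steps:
k(n, Z) = 8 (k(n, Z) = 2*4 = 8)
l(d) = 8
g(E, b) = -E*(-5 + E) (g(E, b) = (E*(-5 + E))*(-1) = -E*(-5 + E))
L = 4800 (L = -20*(-30)*8 = 600*8 = 4800)
L - g(-129, -201) = 4800 - (-129)*(5 - 1*(-129)) = 4800 - (-129)*(5 + 129) = 4800 - (-129)*134 = 4800 - 1*(-17286) = 4800 + 17286 = 22086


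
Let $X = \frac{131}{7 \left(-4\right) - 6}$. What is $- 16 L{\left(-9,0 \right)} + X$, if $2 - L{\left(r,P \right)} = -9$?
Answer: $- \frac{6115}{34} \approx -179.85$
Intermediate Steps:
$L{\left(r,P \right)} = 11$ ($L{\left(r,P \right)} = 2 - -9 = 2 + 9 = 11$)
$X = - \frac{131}{34}$ ($X = \frac{131}{-28 - 6} = \frac{131}{-34} = 131 \left(- \frac{1}{34}\right) = - \frac{131}{34} \approx -3.8529$)
$- 16 L{\left(-9,0 \right)} + X = \left(-16\right) 11 - \frac{131}{34} = -176 - \frac{131}{34} = - \frac{6115}{34}$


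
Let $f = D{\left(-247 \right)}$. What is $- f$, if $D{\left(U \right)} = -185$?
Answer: $185$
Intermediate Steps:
$f = -185$
$- f = \left(-1\right) \left(-185\right) = 185$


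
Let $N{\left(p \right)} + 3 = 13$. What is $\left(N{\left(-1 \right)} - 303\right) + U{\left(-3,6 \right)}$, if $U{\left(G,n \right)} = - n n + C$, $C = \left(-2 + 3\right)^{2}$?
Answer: $-328$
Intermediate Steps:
$C = 1$ ($C = 1^{2} = 1$)
$N{\left(p \right)} = 10$ ($N{\left(p \right)} = -3 + 13 = 10$)
$U{\left(G,n \right)} = 1 - n^{2}$ ($U{\left(G,n \right)} = - n n + 1 = - n^{2} + 1 = 1 - n^{2}$)
$\left(N{\left(-1 \right)} - 303\right) + U{\left(-3,6 \right)} = \left(10 - 303\right) + \left(1 - 6^{2}\right) = -293 + \left(1 - 36\right) = -293 - 35 = -328$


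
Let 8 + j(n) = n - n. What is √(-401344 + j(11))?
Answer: 2*I*√100338 ≈ 633.52*I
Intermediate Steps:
j(n) = -8 (j(n) = -8 + (n - n) = -8 + 0 = -8)
√(-401344 + j(11)) = √(-401344 - 8) = √(-401352) = 2*I*√100338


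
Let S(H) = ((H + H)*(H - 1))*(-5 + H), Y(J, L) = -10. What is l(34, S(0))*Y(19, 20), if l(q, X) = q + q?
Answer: -680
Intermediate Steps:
S(H) = 2*H*(-1 + H)*(-5 + H) (S(H) = ((2*H)*(-1 + H))*(-5 + H) = (2*H*(-1 + H))*(-5 + H) = 2*H*(-1 + H)*(-5 + H))
l(q, X) = 2*q
l(34, S(0))*Y(19, 20) = (2*34)*(-10) = 68*(-10) = -680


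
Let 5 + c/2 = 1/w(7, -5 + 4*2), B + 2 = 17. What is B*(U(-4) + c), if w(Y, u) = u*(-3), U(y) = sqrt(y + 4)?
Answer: -460/3 ≈ -153.33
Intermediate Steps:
U(y) = sqrt(4 + y)
w(Y, u) = -3*u
B = 15 (B = -2 + 17 = 15)
c = -92/9 (c = -10 + 2/((-3*(-5 + 4*2))) = -10 + 2/((-3*(-5 + 8))) = -10 + 2/((-3*3)) = -10 + 2/(-9) = -10 + 2*(-1/9) = -10 - 2/9 = -92/9 ≈ -10.222)
B*(U(-4) + c) = 15*(sqrt(4 - 4) - 92/9) = 15*(sqrt(0) - 92/9) = 15*(0 - 92/9) = 15*(-92/9) = -460/3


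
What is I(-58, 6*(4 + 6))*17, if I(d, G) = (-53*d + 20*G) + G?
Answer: 73678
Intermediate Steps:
I(d, G) = -53*d + 21*G
I(-58, 6*(4 + 6))*17 = (-53*(-58) + 21*(6*(4 + 6)))*17 = (3074 + 21*(6*10))*17 = (3074 + 21*60)*17 = (3074 + 1260)*17 = 4334*17 = 73678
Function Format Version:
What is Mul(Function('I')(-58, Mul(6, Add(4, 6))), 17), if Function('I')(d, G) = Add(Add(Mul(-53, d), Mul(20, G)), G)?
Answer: 73678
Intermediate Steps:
Function('I')(d, G) = Add(Mul(-53, d), Mul(21, G))
Mul(Function('I')(-58, Mul(6, Add(4, 6))), 17) = Mul(Add(Mul(-53, -58), Mul(21, Mul(6, Add(4, 6)))), 17) = Mul(Add(3074, Mul(21, Mul(6, 10))), 17) = Mul(Add(3074, Mul(21, 60)), 17) = Mul(Add(3074, 1260), 17) = Mul(4334, 17) = 73678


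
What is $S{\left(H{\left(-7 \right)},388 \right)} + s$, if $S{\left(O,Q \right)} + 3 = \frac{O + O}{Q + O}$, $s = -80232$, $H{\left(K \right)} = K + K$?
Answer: $- \frac{15003959}{187} \approx -80235.0$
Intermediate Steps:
$H{\left(K \right)} = 2 K$
$S{\left(O,Q \right)} = -3 + \frac{2 O}{O + Q}$ ($S{\left(O,Q \right)} = -3 + \frac{O + O}{Q + O} = -3 + \frac{2 O}{O + Q}$)
$S{\left(H{\left(-7 \right)},388 \right)} + s = \frac{- 2 \left(-7\right) - 1164}{2 \left(-7\right) + 388} - 80232 = \frac{\left(-1\right) \left(-14\right) - 1164}{-14 + 388} - 80232 = \frac{14 - 1164}{374} - 80232 = \frac{1}{374} \left(-1150\right) - 80232 = - \frac{575}{187} - 80232 = - \frac{15003959}{187}$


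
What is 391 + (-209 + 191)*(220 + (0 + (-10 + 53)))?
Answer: -4343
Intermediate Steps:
391 + (-209 + 191)*(220 + (0 + (-10 + 53))) = 391 - 18*(220 + (0 + 43)) = 391 - 18*(220 + 43) = 391 - 18*263 = 391 - 4734 = -4343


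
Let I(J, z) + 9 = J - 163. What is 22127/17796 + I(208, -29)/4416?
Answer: 2049031/1637232 ≈ 1.2515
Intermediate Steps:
I(J, z) = -172 + J (I(J, z) = -9 + (J - 163) = -9 + (-163 + J) = -172 + J)
22127/17796 + I(208, -29)/4416 = 22127/17796 + (-172 + 208)/4416 = 22127*(1/17796) + 36*(1/4416) = 22127/17796 + 3/368 = 2049031/1637232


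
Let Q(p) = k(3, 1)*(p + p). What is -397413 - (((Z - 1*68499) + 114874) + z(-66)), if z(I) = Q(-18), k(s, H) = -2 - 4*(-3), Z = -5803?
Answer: -437625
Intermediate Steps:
k(s, H) = 10 (k(s, H) = -2 + 12 = 10)
Q(p) = 20*p (Q(p) = 10*(p + p) = 10*(2*p) = 20*p)
z(I) = -360 (z(I) = 20*(-18) = -360)
-397413 - (((Z - 1*68499) + 114874) + z(-66)) = -397413 - (((-5803 - 1*68499) + 114874) - 360) = -397413 - (((-5803 - 68499) + 114874) - 360) = -397413 - ((-74302 + 114874) - 360) = -397413 - (40572 - 360) = -397413 - 1*40212 = -397413 - 40212 = -437625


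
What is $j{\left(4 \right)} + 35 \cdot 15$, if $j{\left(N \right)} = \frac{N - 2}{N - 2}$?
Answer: $526$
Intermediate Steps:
$j{\left(N \right)} = 1$ ($j{\left(N \right)} = \frac{-2 + N}{-2 + N} = 1$)
$j{\left(4 \right)} + 35 \cdot 15 = 1 + 35 \cdot 15 = 1 + 525 = 526$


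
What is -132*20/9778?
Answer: -1320/4889 ≈ -0.26999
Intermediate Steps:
-132*20/9778 = -2640*1/9778 = -1320/4889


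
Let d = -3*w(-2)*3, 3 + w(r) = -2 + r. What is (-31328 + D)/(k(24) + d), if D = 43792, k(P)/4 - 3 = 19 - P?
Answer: 12464/55 ≈ 226.62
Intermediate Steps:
k(P) = 88 - 4*P (k(P) = 12 + 4*(19 - P) = 12 + (76 - 4*P) = 88 - 4*P)
w(r) = -5 + r (w(r) = -3 + (-2 + r) = -5 + r)
d = 63 (d = -3*(-5 - 2)*3 = -3*(-7)*3 = 21*3 = 63)
(-31328 + D)/(k(24) + d) = (-31328 + 43792)/((88 - 4*24) + 63) = 12464/((88 - 96) + 63) = 12464/(-8 + 63) = 12464/55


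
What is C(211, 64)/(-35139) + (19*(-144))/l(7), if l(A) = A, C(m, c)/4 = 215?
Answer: -96146324/245973 ≈ -390.88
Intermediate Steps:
C(m, c) = 860 (C(m, c) = 4*215 = 860)
C(211, 64)/(-35139) + (19*(-144))/l(7) = 860/(-35139) + (19*(-144))/7 = 860*(-1/35139) - 2736*1/7 = -860/35139 - 2736/7 = -96146324/245973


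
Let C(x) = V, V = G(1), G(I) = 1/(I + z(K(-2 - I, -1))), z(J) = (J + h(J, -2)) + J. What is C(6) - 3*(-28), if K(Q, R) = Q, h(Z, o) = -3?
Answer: 671/8 ≈ 83.875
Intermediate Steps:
z(J) = -3 + 2*J (z(J) = (J - 3) + J = (-3 + J) + J = -3 + 2*J)
G(I) = 1/(-7 - I) (G(I) = 1/(I + (-3 + 2*(-2 - I))) = 1/(I + (-3 + (-4 - 2*I))) = 1/(I + (-7 - 2*I)) = 1/(-7 - I))
V = -1/8 (V = -1/(7 + 1) = -1/8 ≈ -0.12500)
C(x) = -1/8
C(6) - 3*(-28) = -1/8 - 3*(-28) = -1/8 + 84 = 671/8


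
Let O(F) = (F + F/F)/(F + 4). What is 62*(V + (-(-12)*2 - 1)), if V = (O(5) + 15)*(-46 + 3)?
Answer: -121024/3 ≈ -40341.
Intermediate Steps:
O(F) = (1 + F)/(4 + F) (O(F) = (F + 1)/(4 + F) = (1 + F)/(4 + F))
V = -2021/3 (V = ((1 + 5)/(4 + 5) + 15)*(-46 + 3) = (6/9 + 15)*(-43) = ((⅑)*6 + 15)*(-43) = (⅔ + 15)*(-43) = (47/3)*(-43) = -2021/3 ≈ -673.67)
62*(V + (-(-12)*2 - 1)) = 62*(-2021/3 + (-(-12)*2 - 1)) = 62*(-2021/3 + (-4*(-6) - 1)) = 62*(-2021/3 + (24 - 1)) = 62*(-2021/3 + 23) = 62*(-1952/3) = -121024/3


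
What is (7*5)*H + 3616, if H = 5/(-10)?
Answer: 7197/2 ≈ 3598.5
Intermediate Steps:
H = -1/2 (H = 5*(-1/10) = -1/2 ≈ -0.50000)
(7*5)*H + 3616 = (7*5)*(-1/2) + 3616 = 35*(-1/2) + 3616 = -35/2 + 3616 = 7197/2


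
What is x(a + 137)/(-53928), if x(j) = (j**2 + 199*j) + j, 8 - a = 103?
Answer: -121/642 ≈ -0.18847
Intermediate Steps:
a = -95 (a = 8 - 1*103 = 8 - 103 = -95)
x(j) = j**2 + 200*j
x(a + 137)/(-53928) = ((-95 + 137)*(200 + (-95 + 137)))/(-53928) = (42*(200 + 42))*(-1/53928) = (42*242)*(-1/53928) = 10164*(-1/53928) = -121/642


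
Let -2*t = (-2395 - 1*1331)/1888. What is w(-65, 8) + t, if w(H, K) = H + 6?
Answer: -109529/1888 ≈ -58.013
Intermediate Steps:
w(H, K) = 6 + H
t = 1863/1888 (t = -(-2395 - 1*1331)/(2*1888) = -(-2395 - 1331)/(2*1888) = -(-1863)/1888 = -½*(-1863/944) = 1863/1888 ≈ 0.98676)
w(-65, 8) + t = (6 - 65) + 1863/1888 = -59 + 1863/1888 = -109529/1888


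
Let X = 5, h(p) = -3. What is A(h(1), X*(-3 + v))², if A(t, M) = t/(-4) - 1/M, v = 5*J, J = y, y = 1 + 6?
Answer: 14161/25600 ≈ 0.55316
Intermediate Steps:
y = 7
J = 7
v = 35 (v = 5*7 = 35)
A(t, M) = -1/M - t/4 (A(t, M) = t*(-¼) - 1/M = -t/4 - 1/M = -1/M - t/4)
A(h(1), X*(-3 + v))² = (-1/(5*(-3 + 35)) - ¼*(-3))² = (-1/(5*32) + ¾)² = (-1/160 + ¾)² = (119/160)² = 14161/25600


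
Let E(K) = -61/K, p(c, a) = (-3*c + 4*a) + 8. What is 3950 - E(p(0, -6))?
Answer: 63139/16 ≈ 3946.2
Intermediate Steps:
p(c, a) = 8 - 3*c + 4*a
3950 - E(p(0, -6)) = 3950 - (-61)/(8 - 3*0 + 4*(-6)) = 3950 - (-61)/(8 + 0 - 24) = 3950 - (-61)/(-16) = 3950 - (-61)*(-1)/16 = 3950 - 1*61/16 = 3950 - 61/16 = 63139/16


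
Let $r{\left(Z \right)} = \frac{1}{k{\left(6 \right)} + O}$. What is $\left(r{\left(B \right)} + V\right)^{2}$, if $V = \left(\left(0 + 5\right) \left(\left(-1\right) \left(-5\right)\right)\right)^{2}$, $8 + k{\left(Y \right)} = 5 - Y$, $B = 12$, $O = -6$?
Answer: $\frac{87871876}{225} \approx 3.9054 \cdot 10^{5}$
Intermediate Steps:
$k{\left(Y \right)} = -3 - Y$ ($k{\left(Y \right)} = -8 - \left(-5 + Y\right) = -3 - Y$)
$r{\left(Z \right)} = - \frac{1}{15}$ ($r{\left(Z \right)} = \frac{1}{\left(-3 - 6\right) - 6} = \frac{1}{-9 - 6} = \frac{1}{-15} = - \frac{1}{15}$)
$V = 625$ ($V = \left(5 \cdot 5\right)^{2} = 25^{2} = 625$)
$\left(r{\left(B \right)} + V\right)^{2} = \left(- \frac{1}{15} + 625\right)^{2} = \left(\frac{9374}{15}\right)^{2} = \frac{87871876}{225}$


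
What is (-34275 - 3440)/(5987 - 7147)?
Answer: 7543/232 ≈ 32.513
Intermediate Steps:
(-34275 - 3440)/(5987 - 7147) = -37715/(-1160) = -37715*(-1/1160) = 7543/232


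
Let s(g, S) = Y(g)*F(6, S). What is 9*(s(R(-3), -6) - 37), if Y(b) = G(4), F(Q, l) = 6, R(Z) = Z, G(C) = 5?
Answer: -63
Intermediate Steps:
Y(b) = 5
s(g, S) = 30 (s(g, S) = 5*6 = 30)
9*(s(R(-3), -6) - 37) = 9*(30 - 37) = 9*(-7) = -63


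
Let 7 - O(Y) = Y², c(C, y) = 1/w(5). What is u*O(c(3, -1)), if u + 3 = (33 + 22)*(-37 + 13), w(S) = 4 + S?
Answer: -27734/3 ≈ -9244.7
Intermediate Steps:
c(C, y) = ⅑ (c(C, y) = 1/(4 + 5) = 1/9 = ⅑)
u = -1323 (u = -3 + (33 + 22)*(-37 + 13) = -3 + 55*(-24) = -3 - 1320 = -1323)
O(Y) = 7 - Y²
u*O(c(3, -1)) = -1323*(7 - (⅑)²) = -1323*(7 - 1*1/81) = -1323*(7 - 1/81) = -1323*566/81 = -27734/3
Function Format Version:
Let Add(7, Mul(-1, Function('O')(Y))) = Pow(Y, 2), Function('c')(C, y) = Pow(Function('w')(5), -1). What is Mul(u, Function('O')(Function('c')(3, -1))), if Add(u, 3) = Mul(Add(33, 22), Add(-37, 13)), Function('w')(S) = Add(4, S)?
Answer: Rational(-27734, 3) ≈ -9244.7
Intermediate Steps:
Function('c')(C, y) = Rational(1, 9) (Function('c')(C, y) = Pow(Add(4, 5), -1) = Pow(9, -1) = Rational(1, 9))
u = -1323 (u = Add(-3, Mul(Add(33, 22), Add(-37, 13))) = Add(-3, Mul(55, -24)) = Add(-3, -1320) = -1323)
Function('O')(Y) = Add(7, Mul(-1, Pow(Y, 2)))
Mul(u, Function('O')(Function('c')(3, -1))) = Mul(-1323, Add(7, Mul(-1, Pow(Rational(1, 9), 2)))) = Mul(-1323, Add(7, Mul(-1, Rational(1, 81)))) = Mul(-1323, Add(7, Rational(-1, 81))) = Mul(-1323, Rational(566, 81)) = Rational(-27734, 3)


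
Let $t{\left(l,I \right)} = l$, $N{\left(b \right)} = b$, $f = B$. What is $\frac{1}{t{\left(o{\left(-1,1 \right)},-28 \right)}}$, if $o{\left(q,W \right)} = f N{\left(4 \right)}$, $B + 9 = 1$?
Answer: $- \frac{1}{32} \approx -0.03125$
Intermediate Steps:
$B = -8$ ($B = -9 + 1 = -8$)
$f = -8$
$o{\left(q,W \right)} = -32$ ($o{\left(q,W \right)} = \left(-8\right) 4 = -32$)
$\frac{1}{t{\left(o{\left(-1,1 \right)},-28 \right)}} = \frac{1}{-32} = - \frac{1}{32}$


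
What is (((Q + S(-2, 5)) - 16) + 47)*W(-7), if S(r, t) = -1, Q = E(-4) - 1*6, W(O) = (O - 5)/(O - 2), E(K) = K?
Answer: 80/3 ≈ 26.667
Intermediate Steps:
W(O) = (-5 + O)/(-2 + O)
Q = -10 (Q = -4 - 1*6 = -4 - 6 = -10)
(((Q + S(-2, 5)) - 16) + 47)*W(-7) = (((-10 - 1) - 16) + 47)*((-5 - 7)/(-2 - 7)) = ((-11 - 16) + 47)*(-12/(-9)) = (-27 + 47)*(-1/9*(-12)) = 20*(4/3) = 80/3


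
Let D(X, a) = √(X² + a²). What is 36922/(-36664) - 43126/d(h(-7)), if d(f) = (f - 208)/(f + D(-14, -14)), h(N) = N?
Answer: -5538069939/3941380 + 603764*√2/215 ≈ 2566.3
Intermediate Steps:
d(f) = (-208 + f)/(f + 14*√2) (d(f) = (f - 208)/(f + √((-14)² + (-14)²)) = (-208 + f)/(f + √(196 + 196)) = (-208 + f)/(f + √392) = (-208 + f)/(f + 14*√2))
36922/(-36664) - 43126/d(h(-7)) = 36922/(-36664) - 43126*(-7 + 14*√2)/(-208 - 7) = 36922*(-1/36664) - (301882/215 - 603764*√2/215) = -18461/18332 - (301882/215 - 603764*√2/215) = -18461/18332 - 43126*(7/215 - 14*√2/215) = -18461/18332 + (-301882/215 + 603764*√2/215) = -5538069939/3941380 + 603764*√2/215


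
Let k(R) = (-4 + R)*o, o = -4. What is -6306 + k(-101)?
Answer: -5886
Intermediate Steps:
k(R) = 16 - 4*R (k(R) = (-4 + R)*(-4) = 16 - 4*R)
-6306 + k(-101) = -6306 + (16 - 4*(-101)) = -6306 + (16 + 404) = -6306 + 420 = -5886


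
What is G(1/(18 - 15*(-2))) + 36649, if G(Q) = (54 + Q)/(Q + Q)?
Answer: 75891/2 ≈ 37946.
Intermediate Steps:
G(Q) = (54 + Q)/(2*Q) (G(Q) = (54 + Q)/((2*Q)) = (54 + Q)*(1/(2*Q)) = (54 + Q)/(2*Q))
G(1/(18 - 15*(-2))) + 36649 = (54 + 1/(18 - 15*(-2)))/(2*(1/(18 - 15*(-2)))) + 36649 = (54 + 1/(18 + 30))/(2*(1/(18 + 30))) + 36649 = (54 + 1/48)/(2*(1/48)) + 36649 = (1/2)*48*(2593/48) + 36649 = 2593/2 + 36649 = 75891/2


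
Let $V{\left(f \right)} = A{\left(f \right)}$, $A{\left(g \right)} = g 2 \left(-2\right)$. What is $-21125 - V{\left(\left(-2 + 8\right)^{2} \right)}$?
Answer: $-20981$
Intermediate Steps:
$A{\left(g \right)} = - 4 g$ ($A{\left(g \right)} = 2 g \left(-2\right) = - 4 g$)
$V{\left(f \right)} = - 4 f$
$-21125 - V{\left(\left(-2 + 8\right)^{2} \right)} = -21125 - - 4 \left(-2 + 8\right)^{2} = -21125 - - 4 \cdot 6^{2} = -21125 - \left(-4\right) 36 = -21125 - -144 = -21125 + 144 = -20981$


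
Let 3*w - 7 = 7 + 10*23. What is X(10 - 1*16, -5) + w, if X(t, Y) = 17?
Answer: 295/3 ≈ 98.333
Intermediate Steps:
w = 244/3 (w = 7/3 + (7 + 10*23)/3 = 7/3 + (7 + 230)/3 = 7/3 + (⅓)*237 = 7/3 + 79 = 244/3 ≈ 81.333)
X(10 - 1*16, -5) + w = 17 + 244/3 = 295/3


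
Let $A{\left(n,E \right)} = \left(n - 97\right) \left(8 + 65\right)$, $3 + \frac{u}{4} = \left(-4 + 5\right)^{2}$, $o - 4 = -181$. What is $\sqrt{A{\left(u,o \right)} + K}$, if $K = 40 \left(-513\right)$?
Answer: $i \sqrt{28185} \approx 167.88 i$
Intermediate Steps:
$o = -177$ ($o = 4 - 181 = -177$)
$u = -8$ ($u = -12 + 4 \left(-4 + 5\right)^{2} = -12 + 4 \cdot 1^{2} = -12 + 4 \cdot 1 = -12 + 4 = -8$)
$K = -20520$
$A{\left(n,E \right)} = -7081 + 73 n$ ($A{\left(n,E \right)} = \left(-97 + n\right) 73 = -7081 + 73 n$)
$\sqrt{A{\left(u,o \right)} + K} = \sqrt{\left(-7081 + 73 \left(-8\right)\right) - 20520} = \sqrt{\left(-7081 - 584\right) - 20520} = \sqrt{-7665 - 20520} = \sqrt{-28185} = i \sqrt{28185}$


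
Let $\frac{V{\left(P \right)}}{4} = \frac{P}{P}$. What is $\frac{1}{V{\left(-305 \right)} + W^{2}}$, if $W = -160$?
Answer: $\frac{1}{25604} \approx 3.9056 \cdot 10^{-5}$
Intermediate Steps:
$V{\left(P \right)} = 4$ ($V{\left(P \right)} = 4 \frac{P}{P} = 4 \cdot 1 = 4$)
$\frac{1}{V{\left(-305 \right)} + W^{2}} = \frac{1}{4 + \left(-160\right)^{2}} = \frac{1}{4 + 25600} = \frac{1}{25604}$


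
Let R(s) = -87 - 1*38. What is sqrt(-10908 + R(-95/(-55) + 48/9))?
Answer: I*sqrt(11033) ≈ 105.04*I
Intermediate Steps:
R(s) = -125 (R(s) = -87 - 38 = -125)
sqrt(-10908 + R(-95/(-55) + 48/9)) = sqrt(-10908 - 125) = sqrt(-11033) = I*sqrt(11033)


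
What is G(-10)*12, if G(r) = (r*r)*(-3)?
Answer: -3600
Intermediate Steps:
G(r) = -3*r² (G(r) = r²*(-3) = -3*r²)
G(-10)*12 = -3*(-10)²*12 = -3*100*12 = -300*12 = -3600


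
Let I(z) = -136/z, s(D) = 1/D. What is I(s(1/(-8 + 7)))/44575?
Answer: 136/44575 ≈ 0.0030510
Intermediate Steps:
I(s(1/(-8 + 7)))/44575 = -136/(-8 + 7)/44575 = -136/(-1)*(1/44575) = -136*(-1)*(1/44575) = 136*(1/44575) = 136/44575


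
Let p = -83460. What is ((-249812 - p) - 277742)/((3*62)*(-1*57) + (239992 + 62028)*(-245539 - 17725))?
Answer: 222047/39755501941 ≈ 5.5853e-6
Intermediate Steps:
((-249812 - p) - 277742)/((3*62)*(-1*57) + (239992 + 62028)*(-245539 - 17725)) = ((-249812 - 1*(-83460)) - 277742)/((3*62)*(-1*57) + (239992 + 62028)*(-245539 - 17725)) = ((-249812 + 83460) - 277742)/(186*(-57) + 302020*(-263264)) = (-166352 - 277742)/(-10602 - 79510993280) = -444094/(-79511003882) = -444094*(-1/79511003882) = 222047/39755501941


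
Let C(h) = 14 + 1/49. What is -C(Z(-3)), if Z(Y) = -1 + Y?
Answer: -687/49 ≈ -14.020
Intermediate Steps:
C(h) = 687/49 (C(h) = 14 + 1/49 = 687/49)
-C(Z(-3)) = -1*687/49 = -687/49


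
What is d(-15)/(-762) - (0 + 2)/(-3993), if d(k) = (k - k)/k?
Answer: 2/3993 ≈ 0.00050088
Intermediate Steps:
d(k) = 0 (d(k) = 0/k = 0)
d(-15)/(-762) - (0 + 2)/(-3993) = 0/(-762) - (0 + 2)/(-3993) = 0*(-1/762) - 1*2*(-1/3993) = 0 - 2*(-1/3993) = 0 + 2/3993 = 2/3993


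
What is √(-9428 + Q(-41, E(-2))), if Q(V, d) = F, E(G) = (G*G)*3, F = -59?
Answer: I*√9487 ≈ 97.401*I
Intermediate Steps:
E(G) = 3*G² (E(G) = G²*3 = 3*G²)
Q(V, d) = -59
√(-9428 + Q(-41, E(-2))) = √(-9428 - 59) = √(-9487) = I*√9487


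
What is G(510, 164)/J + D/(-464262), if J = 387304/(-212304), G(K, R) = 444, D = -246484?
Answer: -2729203345286/11238158103 ≈ -242.85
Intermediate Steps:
J = -48413/26538 (J = 387304*(-1/212304) = -48413/26538 ≈ -1.8243)
G(510, 164)/J + D/(-464262) = 444/(-48413/26538) - 246484/(-464262) = 444*(-26538/48413) - 246484*(-1/464262) = -11782872/48413 + 123242/232131 = -2729203345286/11238158103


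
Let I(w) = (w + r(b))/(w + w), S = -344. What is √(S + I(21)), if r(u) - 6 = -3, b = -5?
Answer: 2*I*√4207/7 ≈ 18.532*I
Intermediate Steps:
r(u) = 3 (r(u) = 6 - 3 = 3)
I(w) = (3 + w)/(2*w) (I(w) = (w + 3)/(w + w) = (3 + w)/((2*w)) = (3 + w)*(1/(2*w)) = (3 + w)/(2*w))
√(S + I(21)) = √(-344 + (½)*(3 + 21)/21) = √(-344 + (½)*(1/21)*24) = √(-344 + 4/7) = √(-2404/7) = 2*I*√4207/7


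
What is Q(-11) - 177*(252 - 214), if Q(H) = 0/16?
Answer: -6726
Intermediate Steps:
Q(H) = 0 (Q(H) = 0*(1/16) = 0)
Q(-11) - 177*(252 - 214) = 0 - 177*(252 - 214) = 0 - 177*38 = 0 - 6726 = -6726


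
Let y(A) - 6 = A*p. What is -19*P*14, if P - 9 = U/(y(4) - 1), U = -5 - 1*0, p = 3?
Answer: -39368/17 ≈ -2315.8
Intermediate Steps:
y(A) = 6 + 3*A (y(A) = 6 + A*3 = 6 + 3*A)
U = -5 (U = -5 + 0 = -5)
P = 148/17 (P = 9 - 5/((6 + 3*4) - 1) = 9 - 5/((6 + 12) - 1) = 9 - 5/(18 - 1) = 9 - 5/17 = 148/17 ≈ 8.7059)
-19*P*14 = -19*148/17*14 = -2812/17*14 = -39368/17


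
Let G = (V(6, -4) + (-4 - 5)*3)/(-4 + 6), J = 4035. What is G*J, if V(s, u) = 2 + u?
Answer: -117015/2 ≈ -58508.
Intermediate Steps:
G = -29/2 (G = ((2 - 4) + (-4 - 5)*3)/(-4 + 6) = (-2 - 9*3)/2 = (-2 - 27)*(½) = -29*½ = -29/2 ≈ -14.500)
G*J = -29/2*4035 = -117015/2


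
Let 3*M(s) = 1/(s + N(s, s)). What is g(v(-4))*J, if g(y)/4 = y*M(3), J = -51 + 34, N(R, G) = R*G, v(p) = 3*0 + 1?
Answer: -17/9 ≈ -1.8889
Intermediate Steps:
v(p) = 1 (v(p) = 0 + 1 = 1)
N(R, G) = G*R
M(s) = 1/(3*(s + s**2)) (M(s) = 1/(3*(s + s*s)) = 1/(3*(s + s**2)))
J = -17
g(y) = y/9 (g(y) = 4*(y*((1/3)/(3*(1 + 3)))) = 4*(y*((1/3)*(1/3)/4)) = 4*(y*((1/3)*(1/3)*(1/4))) = 4*(y*(1/36)) = 4*(y/36) = y/9)
g(v(-4))*J = ((1/9)*1)*(-17) = (1/9)*(-17) = -17/9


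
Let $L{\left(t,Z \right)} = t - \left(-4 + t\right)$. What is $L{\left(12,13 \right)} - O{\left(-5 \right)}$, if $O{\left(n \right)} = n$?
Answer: $9$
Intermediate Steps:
$L{\left(t,Z \right)} = 4$
$L{\left(12,13 \right)} - O{\left(-5 \right)} = 4 - -5 = 4 + 5 = 9$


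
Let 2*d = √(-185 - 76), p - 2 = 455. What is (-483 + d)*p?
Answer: -220731 + 1371*I*√29/2 ≈ -2.2073e+5 + 3691.5*I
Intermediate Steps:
p = 457 (p = 2 + 455 = 457)
d = 3*I*√29/2 (d = √(-185 - 76)/2 = √(-261)/2 = (3*I*√29)/2 = 3*I*√29/2 ≈ 8.0777*I)
(-483 + d)*p = (-483 + 3*I*√29/2)*457 = -220731 + 1371*I*√29/2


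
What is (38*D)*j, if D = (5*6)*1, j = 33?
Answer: 37620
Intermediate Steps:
D = 30 (D = 30*1 = 30)
(38*D)*j = (38*30)*33 = 1140*33 = 37620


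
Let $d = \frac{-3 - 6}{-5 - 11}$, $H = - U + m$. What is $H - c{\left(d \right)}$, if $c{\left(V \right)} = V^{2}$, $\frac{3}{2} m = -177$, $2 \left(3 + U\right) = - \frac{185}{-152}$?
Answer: $- \frac{563859}{4864} \approx -115.92$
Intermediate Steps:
$U = - \frac{727}{304}$ ($U = -3 + \frac{\left(-185\right) \frac{1}{-152}}{2} = -3 + \frac{\left(-185\right) \left(- \frac{1}{152}\right)}{2} = -3 + \frac{1}{2} \cdot \frac{185}{152} = -3 + \frac{185}{304} = - \frac{727}{304} \approx -2.3914$)
$m = -118$ ($m = \frac{2}{3} \left(-177\right) = -118$)
$H = - \frac{35145}{304}$ ($H = \left(-1\right) \left(- \frac{727}{304}\right) - 118 = \frac{727}{304} - 118 = - \frac{35145}{304} \approx -115.61$)
$d = \frac{9}{16}$ ($d = - \frac{9}{-16} = \left(-9\right) \left(- \frac{1}{16}\right) = \frac{9}{16} \approx 0.5625$)
$H - c{\left(d \right)} = - \frac{35145}{304} - \left(\frac{9}{16}\right)^{2} = - \frac{35145}{304} - \frac{81}{256} = - \frac{563859}{4864}$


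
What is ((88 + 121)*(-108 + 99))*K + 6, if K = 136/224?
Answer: -31809/28 ≈ -1136.0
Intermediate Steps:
K = 17/28 (K = 136*(1/224) = 17/28 ≈ 0.60714)
((88 + 121)*(-108 + 99))*K + 6 = ((88 + 121)*(-108 + 99))*(17/28) + 6 = (209*(-9))*(17/28) + 6 = -1881*17/28 + 6 = -31977/28 + 6 = -31809/28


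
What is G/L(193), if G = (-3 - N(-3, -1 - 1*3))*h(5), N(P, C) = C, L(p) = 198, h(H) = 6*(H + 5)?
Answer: 10/33 ≈ 0.30303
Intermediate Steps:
h(H) = 30 + 6*H (h(H) = 6*(5 + H) = 30 + 6*H)
G = 60 (G = (-3 - (-1 - 1*3))*(30 + 6*5) = (-3 - (-1 - 3))*(30 + 30) = (-3 - 1*(-4))*60 = (-3 + 4)*60 = 1*60 = 60)
G/L(193) = 60/198 = 60*(1/198) = 10/33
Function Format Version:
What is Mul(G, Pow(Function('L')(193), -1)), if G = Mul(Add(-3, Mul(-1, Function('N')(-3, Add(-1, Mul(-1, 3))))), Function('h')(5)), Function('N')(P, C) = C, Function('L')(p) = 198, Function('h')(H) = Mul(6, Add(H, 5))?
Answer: Rational(10, 33) ≈ 0.30303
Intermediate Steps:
Function('h')(H) = Add(30, Mul(6, H)) (Function('h')(H) = Mul(6, Add(5, H)) = Add(30, Mul(6, H)))
G = 60 (G = Mul(Add(-3, Mul(-1, Add(-1, Mul(-1, 3)))), Add(30, Mul(6, 5))) = Mul(Add(-3, Mul(-1, Add(-1, -3))), Add(30, 30)) = Mul(Add(-3, Mul(-1, -4)), 60) = Mul(Add(-3, 4), 60) = Mul(1, 60) = 60)
Mul(G, Pow(Function('L')(193), -1)) = Mul(60, Pow(198, -1)) = Mul(60, Rational(1, 198)) = Rational(10, 33)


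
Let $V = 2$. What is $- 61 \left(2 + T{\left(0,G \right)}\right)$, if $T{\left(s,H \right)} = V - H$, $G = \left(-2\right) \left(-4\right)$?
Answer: $244$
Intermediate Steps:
$G = 8$
$T{\left(s,H \right)} = 2 - H$
$- 61 \left(2 + T{\left(0,G \right)}\right) = - 61 \left(2 + \left(2 - 8\right)\right) = - 61 \left(2 - 6\right) = \left(-61\right) \left(-4\right) = 244$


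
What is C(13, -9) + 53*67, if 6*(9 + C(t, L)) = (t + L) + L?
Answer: 21247/6 ≈ 3541.2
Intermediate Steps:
C(t, L) = -9 + L/3 + t/6 (C(t, L) = -9 + ((t + L) + L)/6 = -9 + ((L + t) + L)/6 = -9 + (t + 2*L)/6 = -9 + (L/3 + t/6) = -9 + L/3 + t/6)
C(13, -9) + 53*67 = (-9 + (⅓)*(-9) + (⅙)*13) + 53*67 = (-9 - 3 + 13/6) + 3551 = -59/6 + 3551 = 21247/6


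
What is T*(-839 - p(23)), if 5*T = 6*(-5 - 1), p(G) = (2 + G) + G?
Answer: 31932/5 ≈ 6386.4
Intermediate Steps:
p(G) = 2 + 2*G
T = -36/5 (T = (6*(-5 - 1))/5 = (6*(-6))/5 = (⅕)*(-36) = -36/5 ≈ -7.2000)
T*(-839 - p(23)) = -36*(-839 - (2 + 2*23))/5 = -36*(-839 - (2 + 46))/5 = -36*(-839 - 1*48)/5 = -36*(-839 - 48)/5 = -36/5*(-887) = 31932/5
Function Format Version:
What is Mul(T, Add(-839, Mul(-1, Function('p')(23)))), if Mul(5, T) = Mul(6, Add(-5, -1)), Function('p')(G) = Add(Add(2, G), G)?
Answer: Rational(31932, 5) ≈ 6386.4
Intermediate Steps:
Function('p')(G) = Add(2, Mul(2, G))
T = Rational(-36, 5) (T = Mul(Rational(1, 5), Mul(6, Add(-5, -1))) = Mul(Rational(1, 5), Mul(6, -6)) = Mul(Rational(1, 5), -36) = Rational(-36, 5) ≈ -7.2000)
Mul(T, Add(-839, Mul(-1, Function('p')(23)))) = Mul(Rational(-36, 5), Add(-839, Mul(-1, Add(2, Mul(2, 23))))) = Mul(Rational(-36, 5), Add(-839, Mul(-1, Add(2, 46)))) = Mul(Rational(-36, 5), Add(-839, Mul(-1, 48))) = Mul(Rational(-36, 5), Add(-839, -48)) = Mul(Rational(-36, 5), -887) = Rational(31932, 5)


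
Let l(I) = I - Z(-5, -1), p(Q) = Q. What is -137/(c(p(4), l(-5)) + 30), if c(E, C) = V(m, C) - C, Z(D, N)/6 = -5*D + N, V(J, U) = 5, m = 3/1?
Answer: -137/184 ≈ -0.74457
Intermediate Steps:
m = 3 (m = 3*1 = 3)
Z(D, N) = -30*D + 6*N (Z(D, N) = 6*(-5*D + N) = 6*(N - 5*D) = -30*D + 6*N)
l(I) = -144 + I (l(I) = I - (-30*(-5) + 6*(-1)) = I - (150 - 6) = I - 1*144 = I - 144 = -144 + I)
c(E, C) = 5 - C
-137/(c(p(4), l(-5)) + 30) = -137/((5 - (-144 - 5)) + 30) = -137/((5 - 1*(-149)) + 30) = -137/((5 + 149) + 30) = -137/(154 + 30) = -137/184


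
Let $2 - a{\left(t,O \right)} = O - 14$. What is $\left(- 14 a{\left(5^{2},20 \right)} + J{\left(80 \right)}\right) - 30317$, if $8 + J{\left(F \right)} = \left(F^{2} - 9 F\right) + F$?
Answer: $-24509$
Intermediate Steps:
$a{\left(t,O \right)} = 16 - O$ ($a{\left(t,O \right)} = 2 - \left(O - 14\right) = 2 - \left(-14 + O\right) = 16 - O$)
$J{\left(F \right)} = -8 + F^{2} - 8 F$ ($J{\left(F \right)} = -8 + \left(\left(F^{2} - 9 F\right) + F\right) = -8 + \left(F^{2} - 8 F\right) = -8 + F^{2} - 8 F$)
$\left(- 14 a{\left(5^{2},20 \right)} + J{\left(80 \right)}\right) - 30317 = \left(- 14 \left(16 - 20\right) - \left(648 - 6400\right)\right) - 30317 = \left(- 14 \left(16 - 20\right) - -5752\right) - 30317 = \left(\left(-14\right) \left(-4\right) + 5752\right) - 30317 = \left(56 + 5752\right) - 30317 = 5808 - 30317 = -24509$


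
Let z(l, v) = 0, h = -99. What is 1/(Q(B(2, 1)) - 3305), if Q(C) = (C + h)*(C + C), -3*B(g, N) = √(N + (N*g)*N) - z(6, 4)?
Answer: -29739/98149957 - 594*√3/98149957 ≈ -0.00031348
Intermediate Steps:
B(g, N) = -√(N + g*N²)/3 (B(g, N) = -(√(N + (N*g)*N) - 1*0)/3 = -(√(N + g*N²) + 0)/3 = -√(N + g*N²)/3)
Q(C) = 2*C*(-99 + C) (Q(C) = (C - 99)*(C + C) = (-99 + C)*(2*C) = 2*C*(-99 + C))
1/(Q(B(2, 1)) - 3305) = 1/(2*(-√(1 + 1*2)/3)*(-99 - √(1 + 1*2)/3) - 3305) = 1/(2*(-√(1 + 2)/3)*(-99 - √(1 + 2)/3) - 3305) = 1/(2*(-√3/3)*(-99 - √3/3) - 3305) = 1/(-2*√3*(-99 - √3/3)/3 - 3305) = 1/(-3305 - 2*√3*(-99 - √3/3)/3)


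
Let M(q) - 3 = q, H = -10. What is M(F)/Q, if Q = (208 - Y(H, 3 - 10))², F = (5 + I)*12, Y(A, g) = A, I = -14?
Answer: -105/47524 ≈ -0.0022094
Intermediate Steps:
F = -108 (F = (5 - 14)*12 = -9*12 = -108)
M(q) = 3 + q
Q = 47524 (Q = (208 - 1*(-10))² = (208 + 10)² = 218² = 47524)
M(F)/Q = (3 - 108)/47524 = -105*1/47524 = -105/47524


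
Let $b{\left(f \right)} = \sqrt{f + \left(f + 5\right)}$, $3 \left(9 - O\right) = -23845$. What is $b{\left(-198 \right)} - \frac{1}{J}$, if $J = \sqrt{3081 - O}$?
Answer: $i \left(\sqrt{391} + \frac{\sqrt{43887}}{14629}\right) \approx 19.788 i$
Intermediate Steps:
$O = \frac{23872}{3}$ ($O = 9 - - \frac{23845}{3} = 9 + \frac{23845}{3} = \frac{23872}{3} \approx 7957.3$)
$J = \frac{i \sqrt{43887}}{3}$ ($J = \sqrt{3081 - \frac{23872}{3}} = \sqrt{- \frac{14629}{3}} = \frac{i \sqrt{43887}}{3} \approx 69.831 i$)
$b{\left(f \right)} = \sqrt{5 + 2 f}$ ($b{\left(f \right)} = \sqrt{f + \left(5 + f\right)} = \sqrt{5 + 2 f}$)
$b{\left(-198 \right)} - \frac{1}{J} = \sqrt{5 + 2 \left(-198\right)} - \frac{1}{\frac{1}{3} i \sqrt{43887}} = \sqrt{5 - 396} - - \frac{i \sqrt{43887}}{14629} = \sqrt{-391} + \frac{i \sqrt{43887}}{14629} = i \sqrt{391} + \frac{i \sqrt{43887}}{14629}$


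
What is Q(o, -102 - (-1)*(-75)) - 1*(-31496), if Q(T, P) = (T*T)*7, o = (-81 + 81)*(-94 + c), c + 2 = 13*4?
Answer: 31496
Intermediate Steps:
c = 50 (c = -2 + 13*4 = -2 + 52 = 50)
o = 0 (o = (-81 + 81)*(-94 + 50) = 0*(-44) = 0)
Q(T, P) = 7*T² (Q(T, P) = T²*7 = 7*T²)
Q(o, -102 - (-1)*(-75)) - 1*(-31496) = 7*0² - 1*(-31496) = 7*0 + 31496 = 0 + 31496 = 31496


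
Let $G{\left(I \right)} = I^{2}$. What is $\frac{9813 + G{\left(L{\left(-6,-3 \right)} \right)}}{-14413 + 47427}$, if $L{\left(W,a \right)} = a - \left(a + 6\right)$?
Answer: $\frac{9849}{33014} \approx 0.29833$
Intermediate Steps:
$L{\left(W,a \right)} = -6$ ($L{\left(W,a \right)} = a - \left(6 + a\right) = -6$)
$\frac{9813 + G{\left(L{\left(-6,-3 \right)} \right)}}{-14413 + 47427} = \frac{9813 + \left(-6\right)^{2}}{-14413 + 47427} = \frac{9813 + 36}{33014} = 9849 \cdot \frac{1}{33014} = \frac{9849}{33014}$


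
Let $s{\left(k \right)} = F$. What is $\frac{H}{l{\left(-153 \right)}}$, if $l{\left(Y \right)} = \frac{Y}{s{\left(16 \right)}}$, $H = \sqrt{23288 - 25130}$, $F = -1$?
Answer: $\frac{i \sqrt{1842}}{153} \approx 0.28051 i$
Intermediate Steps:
$s{\left(k \right)} = -1$
$H = i \sqrt{1842}$ ($H = \sqrt{-1842} = i \sqrt{1842} \approx 42.919 i$)
$l{\left(Y \right)} = - Y$ ($l{\left(Y \right)} = \frac{Y}{-1} = Y \left(-1\right) = - Y$)
$\frac{H}{l{\left(-153 \right)}} = \frac{i \sqrt{1842}}{\left(-1\right) \left(-153\right)} = \frac{i \sqrt{1842}}{153}$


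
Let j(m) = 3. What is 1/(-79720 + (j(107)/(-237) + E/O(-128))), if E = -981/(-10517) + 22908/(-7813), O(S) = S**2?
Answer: -8181131558912/652199912852588257 ≈ -1.2544e-5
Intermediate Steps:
E = -17942991/6320717 (E = -981*(-1/10517) + 22908*(-1/7813) = 981/10517 - 22908/7813 = -17942991/6320717 ≈ -2.8388)
1/(-79720 + (j(107)/(-237) + E/O(-128))) = 1/(-79720 + (3/(-237) - 17942991/(6320717*((-128)**2)))) = 1/(-79720 + (3*(-1/237) - 17942991/6320717/16384)) = 1/(-79720 + (-1/79 - 17942991/6320717*1/16384)) = 1/(-79720 + (-1/79 - 17942991/103558627328)) = 1/(-79720 - 104976123617/8181131558912) = 1/(-652199912852588257/8181131558912) = -8181131558912/652199912852588257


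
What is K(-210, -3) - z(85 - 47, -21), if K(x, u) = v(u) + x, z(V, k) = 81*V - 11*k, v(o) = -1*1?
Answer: -3520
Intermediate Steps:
v(o) = -1
z(V, k) = -11*k + 81*V
K(x, u) = -1 + x
K(-210, -3) - z(85 - 47, -21) = (-1 - 210) - (-11*(-21) + 81*(85 - 47)) = -211 - (231 + 81*38) = -211 - (231 + 3078) = -211 - 1*3309 = -211 - 3309 = -3520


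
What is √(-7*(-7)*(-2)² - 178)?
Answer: 3*√2 ≈ 4.2426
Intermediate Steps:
√(-7*(-7)*(-2)² - 178) = √(49*4 - 178) = √(196 - 178) = √18 = 3*√2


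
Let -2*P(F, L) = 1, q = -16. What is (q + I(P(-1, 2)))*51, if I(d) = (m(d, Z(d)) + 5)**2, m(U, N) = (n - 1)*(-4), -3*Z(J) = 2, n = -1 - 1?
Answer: 13923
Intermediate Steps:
P(F, L) = -1/2 (P(F, L) = -1/2*1 = -1/2)
n = -2
Z(J) = -2/3 (Z(J) = -1/3*2 = -2/3)
m(U, N) = 12 (m(U, N) = (-2 - 1)*(-4) = -3*(-4) = 12)
I(d) = 289 (I(d) = (12 + 5)**2 = 17**2 = 289)
(q + I(P(-1, 2)))*51 = (-16 + 289)*51 = 273*51 = 13923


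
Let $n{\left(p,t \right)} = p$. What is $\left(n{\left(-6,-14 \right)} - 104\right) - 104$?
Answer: $-214$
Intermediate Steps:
$\left(n{\left(-6,-14 \right)} - 104\right) - 104 = \left(-6 - 104\right) - 104 = -110 - 104 = -214$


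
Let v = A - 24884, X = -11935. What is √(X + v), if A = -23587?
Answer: I*√60406 ≈ 245.78*I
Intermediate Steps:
v = -48471 (v = -23587 - 24884 = -48471)
√(X + v) = √(-11935 - 48471) = √(-60406) = I*√60406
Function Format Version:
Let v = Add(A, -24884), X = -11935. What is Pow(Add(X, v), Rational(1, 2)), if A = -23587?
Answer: Mul(I, Pow(60406, Rational(1, 2))) ≈ Mul(245.78, I)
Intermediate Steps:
v = -48471 (v = Add(-23587, -24884) = -48471)
Pow(Add(X, v), Rational(1, 2)) = Pow(Add(-11935, -48471), Rational(1, 2)) = Pow(-60406, Rational(1, 2)) = Mul(I, Pow(60406, Rational(1, 2)))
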